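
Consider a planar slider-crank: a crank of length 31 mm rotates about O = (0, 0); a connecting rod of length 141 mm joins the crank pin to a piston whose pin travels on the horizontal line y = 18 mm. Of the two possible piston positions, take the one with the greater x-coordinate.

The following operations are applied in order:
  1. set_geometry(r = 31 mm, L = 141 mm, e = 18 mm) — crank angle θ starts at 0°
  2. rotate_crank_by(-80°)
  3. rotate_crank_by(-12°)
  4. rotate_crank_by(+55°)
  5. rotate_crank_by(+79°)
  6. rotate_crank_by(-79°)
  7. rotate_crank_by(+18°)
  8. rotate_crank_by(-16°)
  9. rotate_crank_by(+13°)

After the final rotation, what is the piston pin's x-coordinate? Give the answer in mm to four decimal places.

set_geometry: r = 31 mm, L = 141 mm, e = 18 mm; θ ← 0°
rotate_crank_by(-80°): θ ← 0° -80° = -80°
rotate_crank_by(-12°): θ ← -80° -12° = -92°
rotate_crank_by(+55°): θ ← -92° +55° = -37°
rotate_crank_by(+79°): θ ← -37° +79° = 42°
rotate_crank_by(-79°): θ ← 42° -79° = -37°
rotate_crank_by(+18°): θ ← -37° +18° = -19°
rotate_crank_by(-16°): θ ← -19° -16° = -35°
rotate_crank_by(+13°): θ ← -35° +13° = -22°
crank pin P = (r cos θ, r sin θ) = (28.742699, -11.612804)
h = r sin θ − e = -11.612804 − 18 = -29.612804
x = r cos θ + √(L² − h²) = 28.742699 + √(19881.0 − 876.9182) = 28.742699 + 137.855293 = 166.597993

166.5980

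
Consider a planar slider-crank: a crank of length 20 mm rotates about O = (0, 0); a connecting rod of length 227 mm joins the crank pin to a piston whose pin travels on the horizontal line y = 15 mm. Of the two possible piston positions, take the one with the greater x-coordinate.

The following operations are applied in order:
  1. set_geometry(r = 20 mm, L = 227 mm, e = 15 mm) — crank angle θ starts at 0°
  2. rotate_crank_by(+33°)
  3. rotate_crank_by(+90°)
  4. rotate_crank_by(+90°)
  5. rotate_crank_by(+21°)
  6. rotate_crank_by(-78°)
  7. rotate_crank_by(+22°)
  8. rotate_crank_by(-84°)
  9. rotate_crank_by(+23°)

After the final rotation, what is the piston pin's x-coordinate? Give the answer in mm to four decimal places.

set_geometry: r = 20 mm, L = 227 mm, e = 15 mm; θ ← 0°
rotate_crank_by(+33°): θ ← 0° +33° = 33°
rotate_crank_by(+90°): θ ← 33° +90° = 123°
rotate_crank_by(+90°): θ ← 123° +90° = 213°
rotate_crank_by(+21°): θ ← 213° +21° = 234°
rotate_crank_by(-78°): θ ← 234° -78° = 156°
rotate_crank_by(+22°): θ ← 156° +22° = 178°
rotate_crank_by(-84°): θ ← 178° -84° = 94°
rotate_crank_by(+23°): θ ← 94° +23° = 117°
crank pin P = (r cos θ, r sin θ) = (-9.079810, 17.820130)
h = r sin θ − e = 17.820130 − 15 = 2.820130
x = r cos θ + √(L² − h²) = -9.079810 + √(51529.0 − 7.9531) = -9.079810 + 226.982481 = 217.902671

217.9027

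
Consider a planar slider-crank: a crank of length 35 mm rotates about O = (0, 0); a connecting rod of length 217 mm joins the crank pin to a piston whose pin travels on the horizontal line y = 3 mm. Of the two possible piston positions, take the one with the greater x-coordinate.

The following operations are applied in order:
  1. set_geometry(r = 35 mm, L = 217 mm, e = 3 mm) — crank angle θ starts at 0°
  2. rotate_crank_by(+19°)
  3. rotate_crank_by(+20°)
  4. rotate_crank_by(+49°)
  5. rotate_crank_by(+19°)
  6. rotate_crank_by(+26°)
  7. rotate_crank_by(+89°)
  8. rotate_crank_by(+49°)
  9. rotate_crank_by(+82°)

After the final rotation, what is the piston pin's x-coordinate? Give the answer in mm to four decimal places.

251.6175

set_geometry: r = 35 mm, L = 217 mm, e = 3 mm; θ ← 0°
rotate_crank_by(+19°): θ ← 0° +19° = 19°
rotate_crank_by(+20°): θ ← 19° +20° = 39°
rotate_crank_by(+49°): θ ← 39° +49° = 88°
rotate_crank_by(+19°): θ ← 88° +19° = 107°
rotate_crank_by(+26°): θ ← 107° +26° = 133°
rotate_crank_by(+89°): θ ← 133° +89° = 222°
rotate_crank_by(+49°): θ ← 222° +49° = 271°
rotate_crank_by(+82°): θ ← 271° +82° = 353°
crank pin P = (r cos θ, r sin θ) = (34.739115, -4.265427)
h = r sin θ − e = -4.265427 − 3 = -7.265427
x = r cos θ + √(L² − h²) = 34.739115 + √(47089.0 − 52.7864) = 34.739115 + 216.878338 = 251.617453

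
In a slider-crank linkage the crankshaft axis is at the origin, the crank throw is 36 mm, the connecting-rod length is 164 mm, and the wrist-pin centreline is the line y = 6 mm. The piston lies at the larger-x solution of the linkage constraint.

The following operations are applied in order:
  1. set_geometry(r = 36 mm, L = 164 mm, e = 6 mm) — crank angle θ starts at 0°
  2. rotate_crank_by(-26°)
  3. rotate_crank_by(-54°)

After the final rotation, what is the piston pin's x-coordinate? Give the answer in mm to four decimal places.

164.9260

set_geometry: r = 36 mm, L = 164 mm, e = 6 mm; θ ← 0°
rotate_crank_by(-26°): θ ← 0° -26° = -26°
rotate_crank_by(-54°): θ ← -26° -54° = -80°
crank pin P = (r cos θ, r sin θ) = (6.251334, -35.453079)
h = r sin θ − e = -35.453079 − 6 = -41.453079
x = r cos θ + √(L² − h²) = 6.251334 + √(26896.0 − 1718.3578) = 6.251334 + 158.674643 = 164.925977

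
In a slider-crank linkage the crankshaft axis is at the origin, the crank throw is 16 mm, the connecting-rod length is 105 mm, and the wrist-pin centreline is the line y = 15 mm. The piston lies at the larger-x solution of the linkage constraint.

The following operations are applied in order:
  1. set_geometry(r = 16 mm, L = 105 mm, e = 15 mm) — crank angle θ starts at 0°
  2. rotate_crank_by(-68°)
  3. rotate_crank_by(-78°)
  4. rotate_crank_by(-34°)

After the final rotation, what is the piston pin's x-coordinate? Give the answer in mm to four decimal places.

set_geometry: r = 16 mm, L = 105 mm, e = 15 mm; θ ← 0°
rotate_crank_by(-68°): θ ← 0° -68° = -68°
rotate_crank_by(-78°): θ ← -68° -78° = -146°
rotate_crank_by(-34°): θ ← -146° -34° = -180°
crank pin P = (r cos θ, r sin θ) = (-16.000000, -0.000000)
h = r sin θ − e = -0.000000 − 15 = -15.000000
x = r cos θ + √(L² − h²) = -16.000000 + √(11025.0 − 225.0000) = -16.000000 + 103.923048 = 87.923048

87.9230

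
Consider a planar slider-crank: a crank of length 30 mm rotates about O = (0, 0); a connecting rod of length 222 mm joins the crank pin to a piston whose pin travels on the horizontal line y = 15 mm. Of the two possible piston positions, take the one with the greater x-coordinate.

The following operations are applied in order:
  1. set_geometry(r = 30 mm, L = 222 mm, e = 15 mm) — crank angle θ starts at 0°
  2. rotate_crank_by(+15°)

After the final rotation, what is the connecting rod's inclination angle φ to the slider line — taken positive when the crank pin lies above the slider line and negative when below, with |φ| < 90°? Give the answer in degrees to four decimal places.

-1.8677

set_geometry: r = 30 mm, L = 222 mm, e = 15 mm; θ ← 0°
rotate_crank_by(+15°): θ ← 0° +15° = 15°
crank pin P = (r cos θ, r sin θ) = (28.977775, 7.764571)
h = r sin θ − e = 7.764571 − 15 = -7.235429
sin φ = h / L = -7.235429 / 222 = -0.03259202
φ = arcsin(-0.03259202) = -1.867716°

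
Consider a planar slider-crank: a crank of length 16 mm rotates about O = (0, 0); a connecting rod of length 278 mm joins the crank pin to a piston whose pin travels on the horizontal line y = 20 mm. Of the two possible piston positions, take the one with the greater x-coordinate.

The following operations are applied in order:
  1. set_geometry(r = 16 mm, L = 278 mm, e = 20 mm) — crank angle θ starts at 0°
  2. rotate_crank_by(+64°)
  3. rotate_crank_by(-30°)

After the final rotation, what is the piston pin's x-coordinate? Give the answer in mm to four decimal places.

set_geometry: r = 16 mm, L = 278 mm, e = 20 mm; θ ← 0°
rotate_crank_by(+64°): θ ← 0° +64° = 64°
rotate_crank_by(-30°): θ ← 64° -30° = 34°
crank pin P = (r cos θ, r sin θ) = (13.264601, 8.947086)
h = r sin θ − e = 8.947086 − 20 = -11.052914
x = r cos θ + √(L² − h²) = 13.264601 + √(77284.0 − 122.1669) = 13.264601 + 277.780188 = 291.044790

291.0448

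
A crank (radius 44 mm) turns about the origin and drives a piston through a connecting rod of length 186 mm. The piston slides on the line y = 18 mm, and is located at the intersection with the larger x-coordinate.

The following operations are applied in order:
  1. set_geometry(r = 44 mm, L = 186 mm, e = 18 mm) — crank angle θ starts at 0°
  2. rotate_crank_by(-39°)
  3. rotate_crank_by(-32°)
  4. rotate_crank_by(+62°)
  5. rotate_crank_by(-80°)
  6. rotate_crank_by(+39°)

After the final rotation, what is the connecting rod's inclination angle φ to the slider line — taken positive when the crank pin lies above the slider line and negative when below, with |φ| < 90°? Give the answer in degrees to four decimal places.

set_geometry: r = 44 mm, L = 186 mm, e = 18 mm; θ ← 0°
rotate_crank_by(-39°): θ ← 0° -39° = -39°
rotate_crank_by(-32°): θ ← -39° -32° = -71°
rotate_crank_by(+62°): θ ← -71° +62° = -9°
rotate_crank_by(-80°): θ ← -9° -80° = -89°
rotate_crank_by(+39°): θ ← -89° +39° = -50°
crank pin P = (r cos θ, r sin θ) = (28.282655, -33.705955)
h = r sin θ − e = -33.705955 − 18 = -51.705955
sin φ = h / L = -51.705955 / 186 = -0.27798901
φ = arcsin(-0.27798901) = -16.140219°

-16.1402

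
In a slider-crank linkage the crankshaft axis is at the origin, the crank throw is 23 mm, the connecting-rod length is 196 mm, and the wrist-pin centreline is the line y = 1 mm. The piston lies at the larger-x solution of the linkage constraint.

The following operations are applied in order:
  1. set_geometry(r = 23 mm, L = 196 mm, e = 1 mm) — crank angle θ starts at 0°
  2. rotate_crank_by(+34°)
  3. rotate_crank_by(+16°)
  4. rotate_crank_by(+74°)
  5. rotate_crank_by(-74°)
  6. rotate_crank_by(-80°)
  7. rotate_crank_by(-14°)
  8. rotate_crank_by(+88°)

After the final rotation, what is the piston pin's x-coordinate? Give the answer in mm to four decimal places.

set_geometry: r = 23 mm, L = 196 mm, e = 1 mm; θ ← 0°
rotate_crank_by(+34°): θ ← 0° +34° = 34°
rotate_crank_by(+16°): θ ← 34° +16° = 50°
rotate_crank_by(+74°): θ ← 50° +74° = 124°
rotate_crank_by(-74°): θ ← 124° -74° = 50°
rotate_crank_by(-80°): θ ← 50° -80° = -30°
rotate_crank_by(-14°): θ ← -30° -14° = -44°
rotate_crank_by(+88°): θ ← -44° +88° = 44°
crank pin P = (r cos θ, r sin θ) = (16.544815, 15.977143)
h = r sin θ − e = 15.977143 − 1 = 14.977143
x = r cos θ + √(L² − h²) = 16.544815 + √(38416.0 − 224.3148) = 16.544815 + 195.426931 = 211.971746

211.9717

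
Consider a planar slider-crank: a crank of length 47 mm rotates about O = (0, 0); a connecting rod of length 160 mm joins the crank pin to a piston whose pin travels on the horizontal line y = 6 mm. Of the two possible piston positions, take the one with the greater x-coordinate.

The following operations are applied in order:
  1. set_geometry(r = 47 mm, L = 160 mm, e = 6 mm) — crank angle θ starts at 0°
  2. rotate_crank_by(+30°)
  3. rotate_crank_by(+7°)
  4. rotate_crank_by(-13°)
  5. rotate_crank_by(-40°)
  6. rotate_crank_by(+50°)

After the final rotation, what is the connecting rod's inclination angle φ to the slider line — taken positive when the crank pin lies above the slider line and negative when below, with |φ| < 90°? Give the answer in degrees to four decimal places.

set_geometry: r = 47 mm, L = 160 mm, e = 6 mm; θ ← 0°
rotate_crank_by(+30°): θ ← 0° +30° = 30°
rotate_crank_by(+7°): θ ← 30° +7° = 37°
rotate_crank_by(-13°): θ ← 37° -13° = 24°
rotate_crank_by(-40°): θ ← 24° -40° = -16°
rotate_crank_by(+50°): θ ← -16° +50° = 34°
crank pin P = (r cos θ, r sin θ) = (38.964766, 26.282066)
h = r sin θ − e = 26.282066 − 6 = 20.282066
sin φ = h / L = 20.282066 / 160 = 0.12676292
φ = arcsin(0.12676292) = 7.282573°

7.2826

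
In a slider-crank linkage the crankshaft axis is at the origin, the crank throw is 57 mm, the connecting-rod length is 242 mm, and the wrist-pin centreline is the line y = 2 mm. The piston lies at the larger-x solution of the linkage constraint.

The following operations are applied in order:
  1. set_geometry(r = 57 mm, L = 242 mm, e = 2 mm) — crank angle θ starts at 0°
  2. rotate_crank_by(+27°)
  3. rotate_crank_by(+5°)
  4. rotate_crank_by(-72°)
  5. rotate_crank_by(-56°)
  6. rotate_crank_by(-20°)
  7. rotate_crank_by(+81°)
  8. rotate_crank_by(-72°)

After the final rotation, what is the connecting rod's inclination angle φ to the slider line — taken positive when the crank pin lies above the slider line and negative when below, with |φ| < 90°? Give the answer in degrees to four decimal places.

set_geometry: r = 57 mm, L = 242 mm, e = 2 mm; θ ← 0°
rotate_crank_by(+27°): θ ← 0° +27° = 27°
rotate_crank_by(+5°): θ ← 27° +5° = 32°
rotate_crank_by(-72°): θ ← 32° -72° = -40°
rotate_crank_by(-56°): θ ← -40° -56° = -96°
rotate_crank_by(-20°): θ ← -96° -20° = -116°
rotate_crank_by(+81°): θ ← -116° +81° = -35°
rotate_crank_by(-72°): θ ← -35° -72° = -107°
crank pin P = (r cos θ, r sin θ) = (-16.665187, -54.509371)
h = r sin θ − e = -54.509371 − 2 = -56.509371
sin φ = h / L = -56.509371 / 242 = -0.23350980
φ = arcsin(-0.23350980) = -13.503797°

-13.5038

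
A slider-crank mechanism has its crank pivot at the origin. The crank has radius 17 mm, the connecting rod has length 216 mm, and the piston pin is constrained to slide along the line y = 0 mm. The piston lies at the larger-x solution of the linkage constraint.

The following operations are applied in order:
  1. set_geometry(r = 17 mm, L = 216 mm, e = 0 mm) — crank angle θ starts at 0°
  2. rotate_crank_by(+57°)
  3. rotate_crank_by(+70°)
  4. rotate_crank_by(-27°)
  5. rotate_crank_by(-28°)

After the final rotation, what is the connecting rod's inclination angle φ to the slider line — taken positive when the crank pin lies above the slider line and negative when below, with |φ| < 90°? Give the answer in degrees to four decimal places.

4.2927

set_geometry: r = 17 mm, L = 216 mm, e = 0 mm; θ ← 0°
rotate_crank_by(+57°): θ ← 0° +57° = 57°
rotate_crank_by(+70°): θ ← 57° +70° = 127°
rotate_crank_by(-27°): θ ← 127° -27° = 100°
rotate_crank_by(-28°): θ ← 100° -28° = 72°
crank pin P = (r cos θ, r sin θ) = (5.253289, 16.167961)
h = r sin θ − e = 16.167961 − 0 = 16.167961
sin φ = h / L = 16.167961 / 216 = 0.07485167
φ = arcsin(0.07485167) = 4.292700°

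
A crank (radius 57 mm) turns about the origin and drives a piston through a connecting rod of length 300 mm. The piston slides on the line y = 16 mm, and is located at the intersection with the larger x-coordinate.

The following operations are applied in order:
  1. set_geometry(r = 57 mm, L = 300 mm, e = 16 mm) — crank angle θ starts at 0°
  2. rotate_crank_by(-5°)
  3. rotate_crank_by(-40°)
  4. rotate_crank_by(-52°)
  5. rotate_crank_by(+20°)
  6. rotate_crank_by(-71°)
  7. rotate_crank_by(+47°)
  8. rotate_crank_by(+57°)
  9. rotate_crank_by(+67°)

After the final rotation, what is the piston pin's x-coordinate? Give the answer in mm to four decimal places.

set_geometry: r = 57 mm, L = 300 mm, e = 16 mm; θ ← 0°
rotate_crank_by(-5°): θ ← 0° -5° = -5°
rotate_crank_by(-40°): θ ← -5° -40° = -45°
rotate_crank_by(-52°): θ ← -45° -52° = -97°
rotate_crank_by(+20°): θ ← -97° +20° = -77°
rotate_crank_by(-71°): θ ← -77° -71° = -148°
rotate_crank_by(+47°): θ ← -148° +47° = -101°
rotate_crank_by(+57°): θ ← -101° +57° = -44°
rotate_crank_by(+67°): θ ← -44° +67° = 23°
crank pin P = (r cos θ, r sin θ) = (52.468777, 22.271674)
h = r sin θ − e = 22.271674 − 16 = 6.271674
x = r cos θ + √(L² − h²) = 52.468777 + √(90000.0 − 39.3339) = 52.468777 + 299.934436 = 352.403213

352.4032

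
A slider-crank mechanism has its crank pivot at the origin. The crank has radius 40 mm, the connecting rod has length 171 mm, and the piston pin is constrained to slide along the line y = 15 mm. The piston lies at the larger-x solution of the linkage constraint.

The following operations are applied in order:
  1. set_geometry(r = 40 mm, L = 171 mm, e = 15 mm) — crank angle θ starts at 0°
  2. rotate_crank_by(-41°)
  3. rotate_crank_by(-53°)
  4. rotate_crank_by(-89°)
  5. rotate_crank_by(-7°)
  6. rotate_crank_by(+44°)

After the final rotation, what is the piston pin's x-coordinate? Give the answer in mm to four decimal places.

set_geometry: r = 40 mm, L = 171 mm, e = 15 mm; θ ← 0°
rotate_crank_by(-41°): θ ← 0° -41° = -41°
rotate_crank_by(-53°): θ ← -41° -53° = -94°
rotate_crank_by(-89°): θ ← -94° -89° = -183°
rotate_crank_by(-7°): θ ← -183° -7° = -190°
rotate_crank_by(+44°): θ ← -190° +44° = -146°
crank pin P = (r cos θ, r sin θ) = (-33.161503, -22.367716)
h = r sin θ − e = -22.367716 − 15 = -37.367716
x = r cos θ + √(L² − h²) = -33.161503 + √(29241.0 − 1396.3462) = -33.161503 + 166.867174 = 133.705671

133.7057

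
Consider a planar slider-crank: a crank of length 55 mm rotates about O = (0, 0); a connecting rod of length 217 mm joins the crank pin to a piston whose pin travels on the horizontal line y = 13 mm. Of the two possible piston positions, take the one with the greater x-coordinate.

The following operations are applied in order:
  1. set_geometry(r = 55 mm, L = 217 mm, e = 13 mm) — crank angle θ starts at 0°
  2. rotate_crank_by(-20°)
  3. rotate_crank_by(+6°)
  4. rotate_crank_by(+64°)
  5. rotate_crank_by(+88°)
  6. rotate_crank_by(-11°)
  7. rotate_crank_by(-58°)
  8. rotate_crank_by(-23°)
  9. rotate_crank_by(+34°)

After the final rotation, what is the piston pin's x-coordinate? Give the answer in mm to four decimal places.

set_geometry: r = 55 mm, L = 217 mm, e = 13 mm; θ ← 0°
rotate_crank_by(-20°): θ ← 0° -20° = -20°
rotate_crank_by(+6°): θ ← -20° +6° = -14°
rotate_crank_by(+64°): θ ← -14° +64° = 50°
rotate_crank_by(+88°): θ ← 50° +88° = 138°
rotate_crank_by(-11°): θ ← 138° -11° = 127°
rotate_crank_by(-58°): θ ← 127° -58° = 69°
rotate_crank_by(-23°): θ ← 69° -23° = 46°
rotate_crank_by(+34°): θ ← 46° +34° = 80°
crank pin P = (r cos θ, r sin θ) = (9.550650, 54.164426)
h = r sin θ − e = 54.164426 − 13 = 41.164426
x = r cos θ + √(L² − h²) = 9.550650 + √(47089.0 − 1694.5100) = 9.550650 + 213.059827 = 222.610477

222.6105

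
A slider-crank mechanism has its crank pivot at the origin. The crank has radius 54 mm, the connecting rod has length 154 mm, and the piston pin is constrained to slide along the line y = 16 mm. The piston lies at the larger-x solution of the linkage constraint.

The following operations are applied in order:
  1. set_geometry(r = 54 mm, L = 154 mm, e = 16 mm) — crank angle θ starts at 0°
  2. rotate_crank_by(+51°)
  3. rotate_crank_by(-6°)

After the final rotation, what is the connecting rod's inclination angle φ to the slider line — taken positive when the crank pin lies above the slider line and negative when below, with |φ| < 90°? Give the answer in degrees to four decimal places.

set_geometry: r = 54 mm, L = 154 mm, e = 16 mm; θ ← 0°
rotate_crank_by(+51°): θ ← 0° +51° = 51°
rotate_crank_by(-6°): θ ← 51° -6° = 45°
crank pin P = (r cos θ, r sin θ) = (38.183766, 38.183766)
h = r sin θ − e = 38.183766 − 16 = 22.183766
sin φ = h / L = 22.183766 / 154 = 0.14405043
φ = arcsin(0.14405043) = 8.282296°

8.2823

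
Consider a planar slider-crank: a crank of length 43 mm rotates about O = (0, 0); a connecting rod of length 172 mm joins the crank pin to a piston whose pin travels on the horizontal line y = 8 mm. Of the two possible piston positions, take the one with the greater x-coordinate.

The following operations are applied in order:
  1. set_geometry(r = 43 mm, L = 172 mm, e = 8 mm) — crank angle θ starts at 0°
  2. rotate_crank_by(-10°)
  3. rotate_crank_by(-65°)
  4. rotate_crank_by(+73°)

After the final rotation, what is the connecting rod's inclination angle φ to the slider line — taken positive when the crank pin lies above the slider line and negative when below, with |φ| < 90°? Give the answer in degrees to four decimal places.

set_geometry: r = 43 mm, L = 172 mm, e = 8 mm; θ ← 0°
rotate_crank_by(-10°): θ ← 0° -10° = -10°
rotate_crank_by(-65°): θ ← -10° -65° = -75°
rotate_crank_by(+73°): θ ← -75° +73° = -2°
crank pin P = (r cos θ, r sin θ) = (42.973806, -1.500678)
h = r sin θ − e = -1.500678 − 8 = -9.500678
sin φ = h / L = -9.500678 / 172 = -0.05523650
φ = arcsin(-0.05523650) = -3.166430°

-3.1664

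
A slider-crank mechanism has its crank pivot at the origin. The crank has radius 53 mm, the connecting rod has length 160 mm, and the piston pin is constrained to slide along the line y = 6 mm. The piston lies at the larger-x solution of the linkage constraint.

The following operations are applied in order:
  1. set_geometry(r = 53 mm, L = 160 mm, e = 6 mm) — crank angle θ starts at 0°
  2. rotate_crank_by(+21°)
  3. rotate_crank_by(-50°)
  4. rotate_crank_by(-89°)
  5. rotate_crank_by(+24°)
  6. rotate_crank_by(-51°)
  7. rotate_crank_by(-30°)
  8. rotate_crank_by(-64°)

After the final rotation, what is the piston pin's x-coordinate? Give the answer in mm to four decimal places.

127.7684

set_geometry: r = 53 mm, L = 160 mm, e = 6 mm; θ ← 0°
rotate_crank_by(+21°): θ ← 0° +21° = 21°
rotate_crank_by(-50°): θ ← 21° -50° = -29°
rotate_crank_by(-89°): θ ← -29° -89° = -118°
rotate_crank_by(+24°): θ ← -118° +24° = -94°
rotate_crank_by(-51°): θ ← -94° -51° = -145°
rotate_crank_by(-30°): θ ← -145° -30° = -175°
rotate_crank_by(-64°): θ ← -175° -64° = -239°
crank pin P = (r cos θ, r sin θ) = (-27.297018, 45.429867)
h = r sin θ − e = 45.429867 − 6 = 39.429867
x = r cos θ + √(L² − h²) = -27.297018 + √(25600.0 − 1554.7144) = -27.297018 + 155.065424 = 127.768406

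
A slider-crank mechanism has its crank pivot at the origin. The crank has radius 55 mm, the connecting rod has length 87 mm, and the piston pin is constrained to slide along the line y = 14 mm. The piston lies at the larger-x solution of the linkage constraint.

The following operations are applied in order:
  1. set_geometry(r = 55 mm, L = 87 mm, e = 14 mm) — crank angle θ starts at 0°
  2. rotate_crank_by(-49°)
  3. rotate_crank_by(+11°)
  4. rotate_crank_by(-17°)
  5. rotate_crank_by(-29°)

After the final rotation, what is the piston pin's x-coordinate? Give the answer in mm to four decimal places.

set_geometry: r = 55 mm, L = 87 mm, e = 14 mm; θ ← 0°
rotate_crank_by(-49°): θ ← 0° -49° = -49°
rotate_crank_by(+11°): θ ← -49° +11° = -38°
rotate_crank_by(-17°): θ ← -38° -17° = -55°
rotate_crank_by(-29°): θ ← -55° -29° = -84°
crank pin P = (r cos θ, r sin θ) = (5.749065, -54.698704)
h = r sin θ − e = -54.698704 − 14 = -68.698704
x = r cos θ + √(L² − h²) = 5.749065 + √(7569.0 − 4719.5120) = 5.749065 + 53.380596 = 59.129662

59.1297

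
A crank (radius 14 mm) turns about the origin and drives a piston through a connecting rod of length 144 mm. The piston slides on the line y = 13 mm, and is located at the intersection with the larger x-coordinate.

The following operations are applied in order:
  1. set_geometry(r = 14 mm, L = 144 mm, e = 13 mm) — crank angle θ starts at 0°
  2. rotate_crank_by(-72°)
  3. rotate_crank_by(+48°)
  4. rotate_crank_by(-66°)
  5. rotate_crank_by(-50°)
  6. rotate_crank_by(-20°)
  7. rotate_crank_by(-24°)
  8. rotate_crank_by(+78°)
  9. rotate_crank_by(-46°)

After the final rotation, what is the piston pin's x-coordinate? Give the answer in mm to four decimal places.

set_geometry: r = 14 mm, L = 144 mm, e = 13 mm; θ ← 0°
rotate_crank_by(-72°): θ ← 0° -72° = -72°
rotate_crank_by(+48°): θ ← -72° +48° = -24°
rotate_crank_by(-66°): θ ← -24° -66° = -90°
rotate_crank_by(-50°): θ ← -90° -50° = -140°
rotate_crank_by(-20°): θ ← -140° -20° = -160°
rotate_crank_by(-24°): θ ← -160° -24° = -184°
rotate_crank_by(+78°): θ ← -184° +78° = -106°
rotate_crank_by(-46°): θ ← -106° -46° = -152°
crank pin P = (r cos θ, r sin θ) = (-12.361266, -6.572602)
h = r sin θ − e = -6.572602 − 13 = -19.572602
x = r cos θ + √(L² − h²) = -12.361266 + √(20736.0 − 383.0867) = -12.361266 + 142.663637 = 130.302370

130.3024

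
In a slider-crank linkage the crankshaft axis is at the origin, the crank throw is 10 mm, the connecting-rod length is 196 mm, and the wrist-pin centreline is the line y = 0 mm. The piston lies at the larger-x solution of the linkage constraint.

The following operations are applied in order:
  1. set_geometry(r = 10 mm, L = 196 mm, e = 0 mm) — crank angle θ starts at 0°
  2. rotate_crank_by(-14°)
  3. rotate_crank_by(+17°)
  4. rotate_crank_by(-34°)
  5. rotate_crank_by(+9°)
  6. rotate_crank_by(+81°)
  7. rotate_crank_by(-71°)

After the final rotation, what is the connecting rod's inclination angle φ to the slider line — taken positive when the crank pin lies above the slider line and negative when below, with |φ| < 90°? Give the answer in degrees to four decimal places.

set_geometry: r = 10 mm, L = 196 mm, e = 0 mm; θ ← 0°
rotate_crank_by(-14°): θ ← 0° -14° = -14°
rotate_crank_by(+17°): θ ← -14° +17° = 3°
rotate_crank_by(-34°): θ ← 3° -34° = -31°
rotate_crank_by(+9°): θ ← -31° +9° = -22°
rotate_crank_by(+81°): θ ← -22° +81° = 59°
rotate_crank_by(-71°): θ ← 59° -71° = -12°
crank pin P = (r cos θ, r sin θ) = (9.781476, -2.079117)
h = r sin θ − e = -2.079117 − 0 = -2.079117
sin φ = h / L = -2.079117 / 196 = -0.01060774
φ = arcsin(-0.01060774) = -0.607790°

-0.6078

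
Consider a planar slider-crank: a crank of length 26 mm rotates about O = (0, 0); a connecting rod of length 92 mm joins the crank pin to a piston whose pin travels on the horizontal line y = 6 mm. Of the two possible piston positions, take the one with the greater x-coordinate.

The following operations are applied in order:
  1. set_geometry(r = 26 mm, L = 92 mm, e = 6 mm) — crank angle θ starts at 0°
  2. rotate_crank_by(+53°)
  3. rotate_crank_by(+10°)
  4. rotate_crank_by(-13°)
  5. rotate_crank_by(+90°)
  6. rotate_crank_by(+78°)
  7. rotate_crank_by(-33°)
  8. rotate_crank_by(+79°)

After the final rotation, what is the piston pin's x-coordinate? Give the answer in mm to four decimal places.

83.5904

set_geometry: r = 26 mm, L = 92 mm, e = 6 mm; θ ← 0°
rotate_crank_by(+53°): θ ← 0° +53° = 53°
rotate_crank_by(+10°): θ ← 53° +10° = 63°
rotate_crank_by(-13°): θ ← 63° -13° = 50°
rotate_crank_by(+90°): θ ← 50° +90° = 140°
rotate_crank_by(+78°): θ ← 140° +78° = 218°
rotate_crank_by(-33°): θ ← 218° -33° = 185°
rotate_crank_by(+79°): θ ← 185° +79° = 264°
crank pin P = (r cos θ, r sin θ) = (-2.717740, -25.857569)
h = r sin θ − e = -25.857569 − 6 = -31.857569
x = r cos θ + √(L² − h²) = -2.717740 + √(8464.0 − 1014.9047) = -2.717740 + 86.308141 = 83.590401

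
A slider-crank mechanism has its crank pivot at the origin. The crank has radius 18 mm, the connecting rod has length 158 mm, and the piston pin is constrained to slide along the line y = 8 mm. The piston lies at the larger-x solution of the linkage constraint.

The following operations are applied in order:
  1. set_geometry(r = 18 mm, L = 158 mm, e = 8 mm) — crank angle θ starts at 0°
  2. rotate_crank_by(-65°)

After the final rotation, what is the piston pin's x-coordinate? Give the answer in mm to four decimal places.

set_geometry: r = 18 mm, L = 158 mm, e = 8 mm; θ ← 0°
rotate_crank_by(-65°): θ ← 0° -65° = -65°
crank pin P = (r cos θ, r sin θ) = (7.607129, -16.313540)
h = r sin θ − e = -16.313540 − 8 = -24.313540
x = r cos θ + √(L² − h²) = 7.607129 + √(24964.0 − 591.1482) = 7.607129 + 156.118070 = 163.725199

163.7252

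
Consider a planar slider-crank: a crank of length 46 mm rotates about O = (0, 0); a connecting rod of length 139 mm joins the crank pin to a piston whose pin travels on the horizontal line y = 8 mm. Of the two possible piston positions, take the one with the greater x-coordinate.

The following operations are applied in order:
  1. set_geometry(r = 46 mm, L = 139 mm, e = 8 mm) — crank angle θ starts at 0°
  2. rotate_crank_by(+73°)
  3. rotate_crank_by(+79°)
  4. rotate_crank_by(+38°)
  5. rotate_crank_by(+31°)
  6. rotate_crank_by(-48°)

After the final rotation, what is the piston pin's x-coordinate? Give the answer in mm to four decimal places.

set_geometry: r = 46 mm, L = 139 mm, e = 8 mm; θ ← 0°
rotate_crank_by(+73°): θ ← 0° +73° = 73°
rotate_crank_by(+79°): θ ← 73° +79° = 152°
rotate_crank_by(+38°): θ ← 152° +38° = 190°
rotate_crank_by(+31°): θ ← 190° +31° = 221°
rotate_crank_by(-48°): θ ← 221° -48° = 173°
crank pin P = (r cos θ, r sin θ) = (-45.657123, 5.605990)
h = r sin θ − e = 5.605990 − 8 = -2.394010
x = r cos θ + √(L² − h²) = -45.657123 + √(19321.0 − 5.7313) = -45.657123 + 138.979382 = 93.322259

93.3223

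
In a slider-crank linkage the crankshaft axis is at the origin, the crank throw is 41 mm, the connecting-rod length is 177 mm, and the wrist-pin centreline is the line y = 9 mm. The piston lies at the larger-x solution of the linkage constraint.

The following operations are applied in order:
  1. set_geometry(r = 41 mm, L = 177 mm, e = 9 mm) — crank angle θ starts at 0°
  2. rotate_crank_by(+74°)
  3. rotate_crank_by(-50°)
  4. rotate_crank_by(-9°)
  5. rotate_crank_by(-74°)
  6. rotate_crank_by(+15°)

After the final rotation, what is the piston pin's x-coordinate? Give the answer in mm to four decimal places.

set_geometry: r = 41 mm, L = 177 mm, e = 9 mm; θ ← 0°
rotate_crank_by(+74°): θ ← 0° +74° = 74°
rotate_crank_by(-50°): θ ← 74° -50° = 24°
rotate_crank_by(-9°): θ ← 24° -9° = 15°
rotate_crank_by(-74°): θ ← 15° -74° = -59°
rotate_crank_by(+15°): θ ← -59° +15° = -44°
crank pin P = (r cos θ, r sin θ) = (29.492932, -28.480993)
h = r sin θ − e = -28.480993 − 9 = -37.480993
x = r cos θ + √(L² − h²) = 29.492932 + √(31329.0 − 1404.8249) = 29.492932 + 172.986055 = 202.478987

202.4790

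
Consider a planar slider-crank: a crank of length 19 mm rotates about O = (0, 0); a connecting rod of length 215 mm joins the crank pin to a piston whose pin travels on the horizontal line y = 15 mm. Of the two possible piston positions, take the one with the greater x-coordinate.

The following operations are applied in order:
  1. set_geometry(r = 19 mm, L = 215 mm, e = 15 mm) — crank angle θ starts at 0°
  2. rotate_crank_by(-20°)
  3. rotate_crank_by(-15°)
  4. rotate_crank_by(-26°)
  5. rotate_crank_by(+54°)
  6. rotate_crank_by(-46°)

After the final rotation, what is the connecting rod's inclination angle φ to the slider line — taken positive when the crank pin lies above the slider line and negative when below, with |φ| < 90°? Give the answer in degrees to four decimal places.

-8.0678

set_geometry: r = 19 mm, L = 215 mm, e = 15 mm; θ ← 0°
rotate_crank_by(-20°): θ ← 0° -20° = -20°
rotate_crank_by(-15°): θ ← -20° -15° = -35°
rotate_crank_by(-26°): θ ← -35° -26° = -61°
rotate_crank_by(+54°): θ ← -61° +54° = -7°
rotate_crank_by(-46°): θ ← -7° -46° = -53°
crank pin P = (r cos θ, r sin θ) = (11.434485, -15.174075)
h = r sin θ − e = -15.174075 − 15 = -30.174075
sin φ = h / L = -30.174075 / 215 = -0.14034453
φ = arcsin(-0.14034453) = -8.067783°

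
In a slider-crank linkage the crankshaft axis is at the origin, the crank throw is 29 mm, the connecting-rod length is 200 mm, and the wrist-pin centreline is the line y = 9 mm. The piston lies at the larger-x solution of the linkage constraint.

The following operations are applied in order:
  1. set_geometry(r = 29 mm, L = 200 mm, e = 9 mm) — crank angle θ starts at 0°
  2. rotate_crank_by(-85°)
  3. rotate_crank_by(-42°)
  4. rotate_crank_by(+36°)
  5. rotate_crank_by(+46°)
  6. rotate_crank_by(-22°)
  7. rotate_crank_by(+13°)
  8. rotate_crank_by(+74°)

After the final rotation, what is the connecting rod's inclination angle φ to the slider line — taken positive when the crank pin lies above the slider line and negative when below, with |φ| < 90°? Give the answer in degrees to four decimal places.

0.2632

set_geometry: r = 29 mm, L = 200 mm, e = 9 mm; θ ← 0°
rotate_crank_by(-85°): θ ← 0° -85° = -85°
rotate_crank_by(-42°): θ ← -85° -42° = -127°
rotate_crank_by(+36°): θ ← -127° +36° = -91°
rotate_crank_by(+46°): θ ← -91° +46° = -45°
rotate_crank_by(-22°): θ ← -45° -22° = -67°
rotate_crank_by(+13°): θ ← -67° +13° = -54°
rotate_crank_by(+74°): θ ← -54° +74° = 20°
crank pin P = (r cos θ, r sin θ) = (27.251086, 9.918584)
h = r sin θ − e = 9.918584 − 9 = 0.918584
sin φ = h / L = 0.918584 / 200 = 0.00459292
φ = arcsin(0.00459292) = 0.263156°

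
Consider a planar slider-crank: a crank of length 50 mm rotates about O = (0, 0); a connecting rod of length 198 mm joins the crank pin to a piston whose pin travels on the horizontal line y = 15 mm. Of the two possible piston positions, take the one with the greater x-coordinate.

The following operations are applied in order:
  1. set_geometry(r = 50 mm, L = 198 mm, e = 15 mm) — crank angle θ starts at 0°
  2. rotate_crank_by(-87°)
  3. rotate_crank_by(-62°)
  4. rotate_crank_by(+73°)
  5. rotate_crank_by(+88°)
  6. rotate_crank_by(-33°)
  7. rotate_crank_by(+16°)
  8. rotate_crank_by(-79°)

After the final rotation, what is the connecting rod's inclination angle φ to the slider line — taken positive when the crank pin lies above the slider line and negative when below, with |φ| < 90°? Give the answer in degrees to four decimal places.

-19.0807

set_geometry: r = 50 mm, L = 198 mm, e = 15 mm; θ ← 0°
rotate_crank_by(-87°): θ ← 0° -87° = -87°
rotate_crank_by(-62°): θ ← -87° -62° = -149°
rotate_crank_by(+73°): θ ← -149° +73° = -76°
rotate_crank_by(+88°): θ ← -76° +88° = 12°
rotate_crank_by(-33°): θ ← 12° -33° = -21°
rotate_crank_by(+16°): θ ← -21° +16° = -5°
rotate_crank_by(-79°): θ ← -5° -79° = -84°
crank pin P = (r cos θ, r sin θ) = (5.226423, -49.726095)
h = r sin θ − e = -49.726095 − 15 = -64.726095
sin φ = h / L = -64.726095 / 198 = -0.32689947
φ = arcsin(-0.32689947) = -19.080693°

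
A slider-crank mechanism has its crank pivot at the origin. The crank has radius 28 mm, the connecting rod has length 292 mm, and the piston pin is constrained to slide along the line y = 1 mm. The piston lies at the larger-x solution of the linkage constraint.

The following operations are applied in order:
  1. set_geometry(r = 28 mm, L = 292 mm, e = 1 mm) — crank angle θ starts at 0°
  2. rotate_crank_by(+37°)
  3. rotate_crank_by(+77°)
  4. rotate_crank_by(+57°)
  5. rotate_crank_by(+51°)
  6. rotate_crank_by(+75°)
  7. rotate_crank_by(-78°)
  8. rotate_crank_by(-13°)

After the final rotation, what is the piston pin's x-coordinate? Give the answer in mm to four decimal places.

set_geometry: r = 28 mm, L = 292 mm, e = 1 mm; θ ← 0°
rotate_crank_by(+37°): θ ← 0° +37° = 37°
rotate_crank_by(+77°): θ ← 37° +77° = 114°
rotate_crank_by(+57°): θ ← 114° +57° = 171°
rotate_crank_by(+51°): θ ← 171° +51° = 222°
rotate_crank_by(+75°): θ ← 222° +75° = 297°
rotate_crank_by(-78°): θ ← 297° -78° = 219°
rotate_crank_by(-13°): θ ← 219° -13° = 206°
crank pin P = (r cos θ, r sin θ) = (-25.166233, -12.274392)
h = r sin θ − e = -12.274392 − 1 = -13.274392
x = r cos θ + √(L² − h²) = -25.166233 + √(85264.0 − 176.2095) = -25.166233 + 291.698115 = 266.531882

266.5319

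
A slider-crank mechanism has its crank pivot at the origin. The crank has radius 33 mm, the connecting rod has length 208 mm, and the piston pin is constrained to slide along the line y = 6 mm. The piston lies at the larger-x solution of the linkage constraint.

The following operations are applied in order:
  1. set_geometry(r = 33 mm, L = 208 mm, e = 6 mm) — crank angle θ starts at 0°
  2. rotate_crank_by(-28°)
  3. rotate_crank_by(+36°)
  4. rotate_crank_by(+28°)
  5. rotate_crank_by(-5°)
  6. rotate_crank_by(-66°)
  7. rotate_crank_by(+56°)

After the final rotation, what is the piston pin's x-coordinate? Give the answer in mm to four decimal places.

238.7265

set_geometry: r = 33 mm, L = 208 mm, e = 6 mm; θ ← 0°
rotate_crank_by(-28°): θ ← 0° -28° = -28°
rotate_crank_by(+36°): θ ← -28° +36° = 8°
rotate_crank_by(+28°): θ ← 8° +28° = 36°
rotate_crank_by(-5°): θ ← 36° -5° = 31°
rotate_crank_by(-66°): θ ← 31° -66° = -35°
rotate_crank_by(+56°): θ ← -35° +56° = 21°
crank pin P = (r cos θ, r sin θ) = (30.808154, 11.826142)
h = r sin θ − e = 11.826142 − 6 = 5.826142
x = r cos θ + √(L² − h²) = 30.808154 + √(43264.0 − 33.9439) = 30.808154 + 207.918388 = 238.726542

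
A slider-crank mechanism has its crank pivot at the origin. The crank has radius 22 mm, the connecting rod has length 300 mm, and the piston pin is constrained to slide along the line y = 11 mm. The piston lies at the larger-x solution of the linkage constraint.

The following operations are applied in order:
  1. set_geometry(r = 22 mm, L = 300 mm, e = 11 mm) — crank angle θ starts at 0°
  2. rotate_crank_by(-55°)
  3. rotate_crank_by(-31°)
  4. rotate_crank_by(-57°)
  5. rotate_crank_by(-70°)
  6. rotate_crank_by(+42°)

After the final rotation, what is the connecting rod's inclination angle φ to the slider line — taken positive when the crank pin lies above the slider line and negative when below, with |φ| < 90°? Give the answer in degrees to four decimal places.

-2.7592

set_geometry: r = 22 mm, L = 300 mm, e = 11 mm; θ ← 0°
rotate_crank_by(-55°): θ ← 0° -55° = -55°
rotate_crank_by(-31°): θ ← -55° -31° = -86°
rotate_crank_by(-57°): θ ← -86° -57° = -143°
rotate_crank_by(-70°): θ ← -143° -70° = -213°
rotate_crank_by(+42°): θ ← -213° +42° = -171°
crank pin P = (r cos θ, r sin θ) = (-21.729143, -3.441558)
h = r sin θ − e = -3.441558 − 11 = -14.441558
sin φ = h / L = -14.441558 / 300 = -0.04813853
φ = arcsin(-0.04813853) = -2.759201°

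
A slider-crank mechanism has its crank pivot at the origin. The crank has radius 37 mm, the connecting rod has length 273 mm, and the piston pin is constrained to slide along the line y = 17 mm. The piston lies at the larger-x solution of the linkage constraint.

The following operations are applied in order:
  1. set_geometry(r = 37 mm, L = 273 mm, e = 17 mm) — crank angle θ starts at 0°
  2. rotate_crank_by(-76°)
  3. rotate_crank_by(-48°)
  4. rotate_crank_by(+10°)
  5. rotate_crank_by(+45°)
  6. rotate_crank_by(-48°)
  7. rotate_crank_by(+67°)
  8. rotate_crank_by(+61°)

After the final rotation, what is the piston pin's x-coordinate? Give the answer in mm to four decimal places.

set_geometry: r = 37 mm, L = 273 mm, e = 17 mm; θ ← 0°
rotate_crank_by(-76°): θ ← 0° -76° = -76°
rotate_crank_by(-48°): θ ← -76° -48° = -124°
rotate_crank_by(+10°): θ ← -124° +10° = -114°
rotate_crank_by(+45°): θ ← -114° +45° = -69°
rotate_crank_by(-48°): θ ← -69° -48° = -117°
rotate_crank_by(+67°): θ ← -117° +67° = -50°
rotate_crank_by(+61°): θ ← -50° +61° = 11°
crank pin P = (r cos θ, r sin θ) = (36.320206, 7.059933)
h = r sin θ − e = 7.059933 − 17 = -9.940067
x = r cos θ + √(L² − h²) = 36.320206 + √(74529.0 − 98.8049) = 36.320206 + 272.818979 = 309.139184

309.1392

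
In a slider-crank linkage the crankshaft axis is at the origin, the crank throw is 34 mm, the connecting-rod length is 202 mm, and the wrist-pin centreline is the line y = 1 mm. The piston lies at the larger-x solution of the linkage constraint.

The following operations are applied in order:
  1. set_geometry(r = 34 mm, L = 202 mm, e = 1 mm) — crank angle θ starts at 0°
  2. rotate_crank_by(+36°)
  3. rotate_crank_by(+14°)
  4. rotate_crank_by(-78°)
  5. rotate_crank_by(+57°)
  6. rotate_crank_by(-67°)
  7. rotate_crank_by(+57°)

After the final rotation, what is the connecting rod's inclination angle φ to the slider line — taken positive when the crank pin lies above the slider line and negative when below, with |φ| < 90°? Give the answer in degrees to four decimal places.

set_geometry: r = 34 mm, L = 202 mm, e = 1 mm; θ ← 0°
rotate_crank_by(+36°): θ ← 0° +36° = 36°
rotate_crank_by(+14°): θ ← 36° +14° = 50°
rotate_crank_by(-78°): θ ← 50° -78° = -28°
rotate_crank_by(+57°): θ ← -28° +57° = 29°
rotate_crank_by(-67°): θ ← 29° -67° = -38°
rotate_crank_by(+57°): θ ← -38° +57° = 19°
crank pin P = (r cos θ, r sin θ) = (32.147632, 11.069317)
h = r sin θ − e = 11.069317 − 1 = 10.069317
sin φ = h / L = 10.069317 / 202 = 0.04984811
φ = arcsin(0.04984811) = 2.857270°

2.8573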